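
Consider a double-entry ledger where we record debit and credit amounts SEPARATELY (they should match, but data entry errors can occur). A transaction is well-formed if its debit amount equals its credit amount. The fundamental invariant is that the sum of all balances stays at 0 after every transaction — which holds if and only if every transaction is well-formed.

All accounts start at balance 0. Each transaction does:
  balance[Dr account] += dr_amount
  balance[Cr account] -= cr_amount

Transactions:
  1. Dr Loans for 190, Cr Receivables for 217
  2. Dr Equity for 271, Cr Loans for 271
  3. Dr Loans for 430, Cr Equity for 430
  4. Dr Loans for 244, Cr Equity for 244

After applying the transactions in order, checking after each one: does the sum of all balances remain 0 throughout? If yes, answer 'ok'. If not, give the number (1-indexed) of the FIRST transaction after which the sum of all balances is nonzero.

After txn 1: dr=190 cr=217 sum_balances=-27
After txn 2: dr=271 cr=271 sum_balances=-27
After txn 3: dr=430 cr=430 sum_balances=-27
After txn 4: dr=244 cr=244 sum_balances=-27

Answer: 1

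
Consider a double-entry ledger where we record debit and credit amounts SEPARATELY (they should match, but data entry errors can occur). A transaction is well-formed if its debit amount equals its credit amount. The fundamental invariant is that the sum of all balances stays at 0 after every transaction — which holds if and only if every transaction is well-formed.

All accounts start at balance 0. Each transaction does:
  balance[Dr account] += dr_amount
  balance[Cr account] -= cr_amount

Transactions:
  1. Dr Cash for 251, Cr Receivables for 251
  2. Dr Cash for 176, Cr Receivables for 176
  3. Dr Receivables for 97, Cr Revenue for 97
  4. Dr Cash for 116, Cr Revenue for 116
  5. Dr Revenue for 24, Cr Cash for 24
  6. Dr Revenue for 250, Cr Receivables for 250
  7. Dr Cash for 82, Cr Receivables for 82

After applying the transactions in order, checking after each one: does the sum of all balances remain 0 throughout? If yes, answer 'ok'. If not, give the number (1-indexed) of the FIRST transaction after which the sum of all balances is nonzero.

After txn 1: dr=251 cr=251 sum_balances=0
After txn 2: dr=176 cr=176 sum_balances=0
After txn 3: dr=97 cr=97 sum_balances=0
After txn 4: dr=116 cr=116 sum_balances=0
After txn 5: dr=24 cr=24 sum_balances=0
After txn 6: dr=250 cr=250 sum_balances=0
After txn 7: dr=82 cr=82 sum_balances=0

Answer: ok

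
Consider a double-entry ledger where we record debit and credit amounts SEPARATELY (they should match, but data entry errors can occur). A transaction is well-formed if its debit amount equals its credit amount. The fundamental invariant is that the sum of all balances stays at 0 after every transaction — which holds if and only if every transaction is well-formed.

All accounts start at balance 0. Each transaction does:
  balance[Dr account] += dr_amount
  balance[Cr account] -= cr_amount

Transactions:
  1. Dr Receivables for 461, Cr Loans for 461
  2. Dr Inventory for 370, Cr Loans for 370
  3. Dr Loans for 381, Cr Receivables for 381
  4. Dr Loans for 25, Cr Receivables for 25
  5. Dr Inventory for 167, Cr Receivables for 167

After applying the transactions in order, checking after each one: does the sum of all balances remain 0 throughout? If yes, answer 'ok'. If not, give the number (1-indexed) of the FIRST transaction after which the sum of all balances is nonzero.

Answer: ok

Derivation:
After txn 1: dr=461 cr=461 sum_balances=0
After txn 2: dr=370 cr=370 sum_balances=0
After txn 3: dr=381 cr=381 sum_balances=0
After txn 4: dr=25 cr=25 sum_balances=0
After txn 5: dr=167 cr=167 sum_balances=0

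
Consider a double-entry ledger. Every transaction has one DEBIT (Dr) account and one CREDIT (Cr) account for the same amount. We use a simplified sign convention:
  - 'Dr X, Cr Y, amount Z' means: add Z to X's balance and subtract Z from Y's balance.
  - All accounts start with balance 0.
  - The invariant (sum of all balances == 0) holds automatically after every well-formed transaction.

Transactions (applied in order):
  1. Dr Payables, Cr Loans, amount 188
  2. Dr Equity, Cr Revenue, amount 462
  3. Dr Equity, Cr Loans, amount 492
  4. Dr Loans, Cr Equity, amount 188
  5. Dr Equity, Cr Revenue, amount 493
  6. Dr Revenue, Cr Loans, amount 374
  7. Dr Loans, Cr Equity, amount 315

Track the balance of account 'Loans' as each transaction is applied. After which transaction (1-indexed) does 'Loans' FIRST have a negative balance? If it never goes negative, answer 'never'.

Answer: 1

Derivation:
After txn 1: Loans=-188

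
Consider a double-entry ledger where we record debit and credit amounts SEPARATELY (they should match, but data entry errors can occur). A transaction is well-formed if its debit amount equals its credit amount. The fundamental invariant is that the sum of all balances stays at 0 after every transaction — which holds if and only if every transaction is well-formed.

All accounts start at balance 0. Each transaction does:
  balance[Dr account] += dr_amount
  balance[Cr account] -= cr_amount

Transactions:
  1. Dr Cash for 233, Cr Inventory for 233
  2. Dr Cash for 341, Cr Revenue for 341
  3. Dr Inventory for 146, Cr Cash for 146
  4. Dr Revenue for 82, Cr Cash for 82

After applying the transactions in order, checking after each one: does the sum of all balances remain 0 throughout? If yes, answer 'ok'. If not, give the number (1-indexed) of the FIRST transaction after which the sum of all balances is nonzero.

Answer: ok

Derivation:
After txn 1: dr=233 cr=233 sum_balances=0
After txn 2: dr=341 cr=341 sum_balances=0
After txn 3: dr=146 cr=146 sum_balances=0
After txn 4: dr=82 cr=82 sum_balances=0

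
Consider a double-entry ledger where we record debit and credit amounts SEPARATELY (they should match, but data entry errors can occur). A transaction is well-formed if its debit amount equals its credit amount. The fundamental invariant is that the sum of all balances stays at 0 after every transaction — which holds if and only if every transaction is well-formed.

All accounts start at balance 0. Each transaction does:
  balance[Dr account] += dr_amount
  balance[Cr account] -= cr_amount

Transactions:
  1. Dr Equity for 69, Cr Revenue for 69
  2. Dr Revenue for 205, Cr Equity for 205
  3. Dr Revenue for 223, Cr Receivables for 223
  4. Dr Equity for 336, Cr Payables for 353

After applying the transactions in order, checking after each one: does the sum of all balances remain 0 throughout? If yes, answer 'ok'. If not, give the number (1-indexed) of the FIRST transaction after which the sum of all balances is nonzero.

Answer: 4

Derivation:
After txn 1: dr=69 cr=69 sum_balances=0
After txn 2: dr=205 cr=205 sum_balances=0
After txn 3: dr=223 cr=223 sum_balances=0
After txn 4: dr=336 cr=353 sum_balances=-17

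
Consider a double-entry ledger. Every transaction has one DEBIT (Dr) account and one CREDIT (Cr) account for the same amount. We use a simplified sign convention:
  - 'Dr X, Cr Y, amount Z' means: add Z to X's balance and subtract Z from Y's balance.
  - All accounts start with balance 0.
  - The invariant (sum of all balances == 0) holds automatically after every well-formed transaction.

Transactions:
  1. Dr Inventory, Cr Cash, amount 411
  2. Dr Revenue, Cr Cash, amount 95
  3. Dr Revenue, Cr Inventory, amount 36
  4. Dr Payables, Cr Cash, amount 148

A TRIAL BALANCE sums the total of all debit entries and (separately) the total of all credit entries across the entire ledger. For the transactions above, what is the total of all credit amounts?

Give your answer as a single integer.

Answer: 690

Derivation:
Txn 1: credit+=411
Txn 2: credit+=95
Txn 3: credit+=36
Txn 4: credit+=148
Total credits = 690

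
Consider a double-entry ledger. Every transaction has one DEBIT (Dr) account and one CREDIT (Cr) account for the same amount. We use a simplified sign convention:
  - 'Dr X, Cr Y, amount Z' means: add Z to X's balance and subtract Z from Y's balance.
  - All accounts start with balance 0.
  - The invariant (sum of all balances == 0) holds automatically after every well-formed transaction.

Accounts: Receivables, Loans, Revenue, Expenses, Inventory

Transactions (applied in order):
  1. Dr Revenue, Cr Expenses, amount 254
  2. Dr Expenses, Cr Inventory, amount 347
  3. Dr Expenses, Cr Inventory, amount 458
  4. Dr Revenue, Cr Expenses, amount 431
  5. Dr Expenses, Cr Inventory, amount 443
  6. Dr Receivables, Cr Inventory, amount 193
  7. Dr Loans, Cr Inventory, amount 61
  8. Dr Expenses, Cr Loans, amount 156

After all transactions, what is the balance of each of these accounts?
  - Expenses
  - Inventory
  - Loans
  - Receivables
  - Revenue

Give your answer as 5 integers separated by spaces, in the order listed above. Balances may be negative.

Answer: 719 -1502 -95 193 685

Derivation:
After txn 1 (Dr Revenue, Cr Expenses, amount 254): Expenses=-254 Revenue=254
After txn 2 (Dr Expenses, Cr Inventory, amount 347): Expenses=93 Inventory=-347 Revenue=254
After txn 3 (Dr Expenses, Cr Inventory, amount 458): Expenses=551 Inventory=-805 Revenue=254
After txn 4 (Dr Revenue, Cr Expenses, amount 431): Expenses=120 Inventory=-805 Revenue=685
After txn 5 (Dr Expenses, Cr Inventory, amount 443): Expenses=563 Inventory=-1248 Revenue=685
After txn 6 (Dr Receivables, Cr Inventory, amount 193): Expenses=563 Inventory=-1441 Receivables=193 Revenue=685
After txn 7 (Dr Loans, Cr Inventory, amount 61): Expenses=563 Inventory=-1502 Loans=61 Receivables=193 Revenue=685
After txn 8 (Dr Expenses, Cr Loans, amount 156): Expenses=719 Inventory=-1502 Loans=-95 Receivables=193 Revenue=685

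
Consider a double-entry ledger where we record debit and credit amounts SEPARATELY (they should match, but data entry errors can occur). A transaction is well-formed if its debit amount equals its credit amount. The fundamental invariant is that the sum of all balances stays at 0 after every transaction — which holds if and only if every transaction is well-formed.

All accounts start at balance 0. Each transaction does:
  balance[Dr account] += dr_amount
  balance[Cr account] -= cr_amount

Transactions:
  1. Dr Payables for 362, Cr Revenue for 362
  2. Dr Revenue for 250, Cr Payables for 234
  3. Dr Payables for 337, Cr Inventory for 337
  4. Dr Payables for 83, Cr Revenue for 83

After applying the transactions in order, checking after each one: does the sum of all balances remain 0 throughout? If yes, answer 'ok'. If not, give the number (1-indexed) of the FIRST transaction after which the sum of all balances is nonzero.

After txn 1: dr=362 cr=362 sum_balances=0
After txn 2: dr=250 cr=234 sum_balances=16
After txn 3: dr=337 cr=337 sum_balances=16
After txn 4: dr=83 cr=83 sum_balances=16

Answer: 2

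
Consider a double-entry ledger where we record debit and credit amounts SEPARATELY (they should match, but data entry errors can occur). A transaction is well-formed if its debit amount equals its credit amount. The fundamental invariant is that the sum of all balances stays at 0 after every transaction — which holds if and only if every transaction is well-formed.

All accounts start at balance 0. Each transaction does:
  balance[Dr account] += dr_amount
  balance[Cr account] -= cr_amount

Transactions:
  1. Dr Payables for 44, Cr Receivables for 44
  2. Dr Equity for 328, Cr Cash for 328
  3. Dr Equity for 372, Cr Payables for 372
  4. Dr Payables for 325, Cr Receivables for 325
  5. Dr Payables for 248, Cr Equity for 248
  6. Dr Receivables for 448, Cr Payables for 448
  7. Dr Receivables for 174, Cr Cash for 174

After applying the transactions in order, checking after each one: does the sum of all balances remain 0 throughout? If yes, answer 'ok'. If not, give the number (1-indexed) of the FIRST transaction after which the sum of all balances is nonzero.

After txn 1: dr=44 cr=44 sum_balances=0
After txn 2: dr=328 cr=328 sum_balances=0
After txn 3: dr=372 cr=372 sum_balances=0
After txn 4: dr=325 cr=325 sum_balances=0
After txn 5: dr=248 cr=248 sum_balances=0
After txn 6: dr=448 cr=448 sum_balances=0
After txn 7: dr=174 cr=174 sum_balances=0

Answer: ok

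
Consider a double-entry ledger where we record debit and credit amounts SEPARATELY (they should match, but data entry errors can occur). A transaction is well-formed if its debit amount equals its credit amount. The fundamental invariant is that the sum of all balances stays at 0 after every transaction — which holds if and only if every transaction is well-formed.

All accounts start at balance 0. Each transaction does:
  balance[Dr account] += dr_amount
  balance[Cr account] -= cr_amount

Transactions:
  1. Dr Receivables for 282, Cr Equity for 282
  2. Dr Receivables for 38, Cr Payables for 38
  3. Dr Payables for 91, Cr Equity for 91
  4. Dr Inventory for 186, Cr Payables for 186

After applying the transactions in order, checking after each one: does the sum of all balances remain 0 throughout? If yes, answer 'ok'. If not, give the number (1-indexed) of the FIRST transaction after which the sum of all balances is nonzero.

After txn 1: dr=282 cr=282 sum_balances=0
After txn 2: dr=38 cr=38 sum_balances=0
After txn 3: dr=91 cr=91 sum_balances=0
After txn 4: dr=186 cr=186 sum_balances=0

Answer: ok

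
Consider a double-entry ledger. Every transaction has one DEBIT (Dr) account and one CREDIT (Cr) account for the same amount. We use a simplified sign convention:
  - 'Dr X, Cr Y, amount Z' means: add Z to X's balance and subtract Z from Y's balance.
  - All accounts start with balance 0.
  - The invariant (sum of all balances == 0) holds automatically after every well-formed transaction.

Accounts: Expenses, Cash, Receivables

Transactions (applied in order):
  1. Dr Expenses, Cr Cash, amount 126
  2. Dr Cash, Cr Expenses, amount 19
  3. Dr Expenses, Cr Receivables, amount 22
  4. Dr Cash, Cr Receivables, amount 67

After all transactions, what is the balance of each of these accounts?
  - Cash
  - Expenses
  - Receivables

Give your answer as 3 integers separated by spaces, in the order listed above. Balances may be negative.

After txn 1 (Dr Expenses, Cr Cash, amount 126): Cash=-126 Expenses=126
After txn 2 (Dr Cash, Cr Expenses, amount 19): Cash=-107 Expenses=107
After txn 3 (Dr Expenses, Cr Receivables, amount 22): Cash=-107 Expenses=129 Receivables=-22
After txn 4 (Dr Cash, Cr Receivables, amount 67): Cash=-40 Expenses=129 Receivables=-89

Answer: -40 129 -89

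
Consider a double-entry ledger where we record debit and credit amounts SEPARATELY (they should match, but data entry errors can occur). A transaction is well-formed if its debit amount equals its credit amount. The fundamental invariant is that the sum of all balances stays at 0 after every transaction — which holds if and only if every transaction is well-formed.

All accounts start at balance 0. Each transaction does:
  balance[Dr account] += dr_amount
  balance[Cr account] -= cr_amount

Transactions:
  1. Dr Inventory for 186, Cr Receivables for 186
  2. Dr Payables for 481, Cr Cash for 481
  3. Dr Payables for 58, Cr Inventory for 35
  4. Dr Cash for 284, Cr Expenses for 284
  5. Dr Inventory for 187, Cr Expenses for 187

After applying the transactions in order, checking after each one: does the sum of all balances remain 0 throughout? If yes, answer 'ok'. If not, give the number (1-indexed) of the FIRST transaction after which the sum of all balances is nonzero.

Answer: 3

Derivation:
After txn 1: dr=186 cr=186 sum_balances=0
After txn 2: dr=481 cr=481 sum_balances=0
After txn 3: dr=58 cr=35 sum_balances=23
After txn 4: dr=284 cr=284 sum_balances=23
After txn 5: dr=187 cr=187 sum_balances=23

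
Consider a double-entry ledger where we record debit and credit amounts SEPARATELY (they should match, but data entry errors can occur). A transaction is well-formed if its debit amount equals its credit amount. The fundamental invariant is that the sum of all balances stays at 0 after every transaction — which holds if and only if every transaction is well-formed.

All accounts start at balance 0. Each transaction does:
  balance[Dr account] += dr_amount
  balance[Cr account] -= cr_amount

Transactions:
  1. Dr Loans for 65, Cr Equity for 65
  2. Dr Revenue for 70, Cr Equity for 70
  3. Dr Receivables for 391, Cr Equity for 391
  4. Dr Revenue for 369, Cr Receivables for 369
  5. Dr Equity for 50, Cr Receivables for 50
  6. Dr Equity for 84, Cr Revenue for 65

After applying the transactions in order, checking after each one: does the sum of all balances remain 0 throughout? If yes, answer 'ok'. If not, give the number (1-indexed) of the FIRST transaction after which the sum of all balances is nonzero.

Answer: 6

Derivation:
After txn 1: dr=65 cr=65 sum_balances=0
After txn 2: dr=70 cr=70 sum_balances=0
After txn 3: dr=391 cr=391 sum_balances=0
After txn 4: dr=369 cr=369 sum_balances=0
After txn 5: dr=50 cr=50 sum_balances=0
After txn 6: dr=84 cr=65 sum_balances=19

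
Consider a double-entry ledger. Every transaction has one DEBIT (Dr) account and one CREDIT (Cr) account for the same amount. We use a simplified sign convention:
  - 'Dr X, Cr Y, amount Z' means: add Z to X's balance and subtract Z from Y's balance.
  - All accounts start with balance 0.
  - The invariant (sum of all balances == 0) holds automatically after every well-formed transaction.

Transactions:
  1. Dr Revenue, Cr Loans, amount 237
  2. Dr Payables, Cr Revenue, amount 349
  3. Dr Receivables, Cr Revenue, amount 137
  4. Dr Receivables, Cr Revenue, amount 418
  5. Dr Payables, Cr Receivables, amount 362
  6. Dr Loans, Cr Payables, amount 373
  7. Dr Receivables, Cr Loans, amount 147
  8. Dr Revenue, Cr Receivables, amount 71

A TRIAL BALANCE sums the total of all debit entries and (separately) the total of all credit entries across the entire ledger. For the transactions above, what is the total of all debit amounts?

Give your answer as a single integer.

Answer: 2094

Derivation:
Txn 1: debit+=237
Txn 2: debit+=349
Txn 3: debit+=137
Txn 4: debit+=418
Txn 5: debit+=362
Txn 6: debit+=373
Txn 7: debit+=147
Txn 8: debit+=71
Total debits = 2094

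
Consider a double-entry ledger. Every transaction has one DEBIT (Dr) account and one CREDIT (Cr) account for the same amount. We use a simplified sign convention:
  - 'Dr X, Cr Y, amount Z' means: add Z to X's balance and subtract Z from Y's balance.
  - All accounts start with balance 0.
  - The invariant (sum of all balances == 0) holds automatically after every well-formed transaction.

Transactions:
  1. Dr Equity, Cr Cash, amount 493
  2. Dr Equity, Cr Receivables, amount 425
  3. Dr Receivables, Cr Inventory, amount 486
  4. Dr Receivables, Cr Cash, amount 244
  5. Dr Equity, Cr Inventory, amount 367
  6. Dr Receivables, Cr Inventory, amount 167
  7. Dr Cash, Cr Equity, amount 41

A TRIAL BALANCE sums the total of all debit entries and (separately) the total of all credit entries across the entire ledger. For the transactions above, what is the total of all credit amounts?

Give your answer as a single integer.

Txn 1: credit+=493
Txn 2: credit+=425
Txn 3: credit+=486
Txn 4: credit+=244
Txn 5: credit+=367
Txn 6: credit+=167
Txn 7: credit+=41
Total credits = 2223

Answer: 2223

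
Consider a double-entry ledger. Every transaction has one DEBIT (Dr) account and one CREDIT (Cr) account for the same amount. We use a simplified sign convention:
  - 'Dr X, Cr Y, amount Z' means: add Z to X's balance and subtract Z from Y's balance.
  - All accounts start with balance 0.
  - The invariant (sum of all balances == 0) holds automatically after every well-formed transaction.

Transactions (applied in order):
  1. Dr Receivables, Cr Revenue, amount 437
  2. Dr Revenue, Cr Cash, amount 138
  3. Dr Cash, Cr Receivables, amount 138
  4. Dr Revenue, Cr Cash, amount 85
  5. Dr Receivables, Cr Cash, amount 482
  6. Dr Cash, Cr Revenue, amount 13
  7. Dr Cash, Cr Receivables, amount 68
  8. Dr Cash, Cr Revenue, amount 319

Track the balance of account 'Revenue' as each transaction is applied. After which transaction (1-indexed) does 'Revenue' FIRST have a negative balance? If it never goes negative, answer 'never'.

Answer: 1

Derivation:
After txn 1: Revenue=-437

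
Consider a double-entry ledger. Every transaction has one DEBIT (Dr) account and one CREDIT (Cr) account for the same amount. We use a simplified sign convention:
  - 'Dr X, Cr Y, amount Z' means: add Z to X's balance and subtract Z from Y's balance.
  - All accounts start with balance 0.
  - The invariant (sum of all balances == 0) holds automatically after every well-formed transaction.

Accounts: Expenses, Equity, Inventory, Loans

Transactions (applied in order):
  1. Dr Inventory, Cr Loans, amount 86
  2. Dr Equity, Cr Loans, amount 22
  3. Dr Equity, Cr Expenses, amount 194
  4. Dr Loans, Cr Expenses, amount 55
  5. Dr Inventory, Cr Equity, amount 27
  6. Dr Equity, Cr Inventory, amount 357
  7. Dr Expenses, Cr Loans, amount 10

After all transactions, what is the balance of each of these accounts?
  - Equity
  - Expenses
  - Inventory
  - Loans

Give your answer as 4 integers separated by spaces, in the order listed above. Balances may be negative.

After txn 1 (Dr Inventory, Cr Loans, amount 86): Inventory=86 Loans=-86
After txn 2 (Dr Equity, Cr Loans, amount 22): Equity=22 Inventory=86 Loans=-108
After txn 3 (Dr Equity, Cr Expenses, amount 194): Equity=216 Expenses=-194 Inventory=86 Loans=-108
After txn 4 (Dr Loans, Cr Expenses, amount 55): Equity=216 Expenses=-249 Inventory=86 Loans=-53
After txn 5 (Dr Inventory, Cr Equity, amount 27): Equity=189 Expenses=-249 Inventory=113 Loans=-53
After txn 6 (Dr Equity, Cr Inventory, amount 357): Equity=546 Expenses=-249 Inventory=-244 Loans=-53
After txn 7 (Dr Expenses, Cr Loans, amount 10): Equity=546 Expenses=-239 Inventory=-244 Loans=-63

Answer: 546 -239 -244 -63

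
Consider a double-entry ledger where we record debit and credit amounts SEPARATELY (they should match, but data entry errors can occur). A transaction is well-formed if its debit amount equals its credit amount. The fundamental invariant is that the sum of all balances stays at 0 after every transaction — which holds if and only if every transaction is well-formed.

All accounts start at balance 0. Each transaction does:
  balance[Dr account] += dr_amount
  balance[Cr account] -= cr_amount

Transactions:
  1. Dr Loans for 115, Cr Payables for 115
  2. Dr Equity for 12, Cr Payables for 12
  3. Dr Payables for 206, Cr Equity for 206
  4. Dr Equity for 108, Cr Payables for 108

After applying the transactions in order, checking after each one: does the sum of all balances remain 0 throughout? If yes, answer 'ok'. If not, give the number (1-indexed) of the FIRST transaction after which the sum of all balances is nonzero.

After txn 1: dr=115 cr=115 sum_balances=0
After txn 2: dr=12 cr=12 sum_balances=0
After txn 3: dr=206 cr=206 sum_balances=0
After txn 4: dr=108 cr=108 sum_balances=0

Answer: ok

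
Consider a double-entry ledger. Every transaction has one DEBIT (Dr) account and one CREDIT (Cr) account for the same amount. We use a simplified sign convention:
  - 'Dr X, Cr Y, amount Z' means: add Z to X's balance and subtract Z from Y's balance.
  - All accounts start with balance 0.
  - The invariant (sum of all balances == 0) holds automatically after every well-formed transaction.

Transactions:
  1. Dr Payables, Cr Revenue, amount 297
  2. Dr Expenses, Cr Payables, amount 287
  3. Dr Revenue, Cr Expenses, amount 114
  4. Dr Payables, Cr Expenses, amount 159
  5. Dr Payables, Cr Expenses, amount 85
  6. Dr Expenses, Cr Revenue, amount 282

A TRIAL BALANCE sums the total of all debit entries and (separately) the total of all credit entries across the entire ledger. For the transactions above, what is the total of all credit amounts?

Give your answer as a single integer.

Txn 1: credit+=297
Txn 2: credit+=287
Txn 3: credit+=114
Txn 4: credit+=159
Txn 5: credit+=85
Txn 6: credit+=282
Total credits = 1224

Answer: 1224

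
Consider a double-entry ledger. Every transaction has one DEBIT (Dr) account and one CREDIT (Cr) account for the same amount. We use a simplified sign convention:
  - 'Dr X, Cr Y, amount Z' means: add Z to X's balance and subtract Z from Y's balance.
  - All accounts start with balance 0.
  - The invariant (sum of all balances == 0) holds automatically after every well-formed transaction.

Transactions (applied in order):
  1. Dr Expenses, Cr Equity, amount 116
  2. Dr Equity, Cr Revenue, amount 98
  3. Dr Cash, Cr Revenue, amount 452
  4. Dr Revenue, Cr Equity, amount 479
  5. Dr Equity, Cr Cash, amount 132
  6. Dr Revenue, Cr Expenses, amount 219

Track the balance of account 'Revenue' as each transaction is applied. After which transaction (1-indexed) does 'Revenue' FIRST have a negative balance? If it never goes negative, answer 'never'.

After txn 1: Revenue=0
After txn 2: Revenue=-98

Answer: 2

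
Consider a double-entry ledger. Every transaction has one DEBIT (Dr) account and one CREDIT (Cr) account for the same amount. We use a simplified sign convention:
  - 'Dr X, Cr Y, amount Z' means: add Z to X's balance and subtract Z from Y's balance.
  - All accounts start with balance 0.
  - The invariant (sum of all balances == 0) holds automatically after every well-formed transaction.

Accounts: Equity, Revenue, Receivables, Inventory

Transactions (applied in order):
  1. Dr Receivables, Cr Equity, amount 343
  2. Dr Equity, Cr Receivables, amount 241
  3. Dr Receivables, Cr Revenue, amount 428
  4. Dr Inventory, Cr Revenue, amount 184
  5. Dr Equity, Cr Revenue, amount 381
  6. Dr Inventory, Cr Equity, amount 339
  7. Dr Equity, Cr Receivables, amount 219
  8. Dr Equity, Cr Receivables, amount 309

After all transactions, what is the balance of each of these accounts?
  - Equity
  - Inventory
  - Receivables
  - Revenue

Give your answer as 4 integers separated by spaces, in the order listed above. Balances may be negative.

Answer: 468 523 2 -993

Derivation:
After txn 1 (Dr Receivables, Cr Equity, amount 343): Equity=-343 Receivables=343
After txn 2 (Dr Equity, Cr Receivables, amount 241): Equity=-102 Receivables=102
After txn 3 (Dr Receivables, Cr Revenue, amount 428): Equity=-102 Receivables=530 Revenue=-428
After txn 4 (Dr Inventory, Cr Revenue, amount 184): Equity=-102 Inventory=184 Receivables=530 Revenue=-612
After txn 5 (Dr Equity, Cr Revenue, amount 381): Equity=279 Inventory=184 Receivables=530 Revenue=-993
After txn 6 (Dr Inventory, Cr Equity, amount 339): Equity=-60 Inventory=523 Receivables=530 Revenue=-993
After txn 7 (Dr Equity, Cr Receivables, amount 219): Equity=159 Inventory=523 Receivables=311 Revenue=-993
After txn 8 (Dr Equity, Cr Receivables, amount 309): Equity=468 Inventory=523 Receivables=2 Revenue=-993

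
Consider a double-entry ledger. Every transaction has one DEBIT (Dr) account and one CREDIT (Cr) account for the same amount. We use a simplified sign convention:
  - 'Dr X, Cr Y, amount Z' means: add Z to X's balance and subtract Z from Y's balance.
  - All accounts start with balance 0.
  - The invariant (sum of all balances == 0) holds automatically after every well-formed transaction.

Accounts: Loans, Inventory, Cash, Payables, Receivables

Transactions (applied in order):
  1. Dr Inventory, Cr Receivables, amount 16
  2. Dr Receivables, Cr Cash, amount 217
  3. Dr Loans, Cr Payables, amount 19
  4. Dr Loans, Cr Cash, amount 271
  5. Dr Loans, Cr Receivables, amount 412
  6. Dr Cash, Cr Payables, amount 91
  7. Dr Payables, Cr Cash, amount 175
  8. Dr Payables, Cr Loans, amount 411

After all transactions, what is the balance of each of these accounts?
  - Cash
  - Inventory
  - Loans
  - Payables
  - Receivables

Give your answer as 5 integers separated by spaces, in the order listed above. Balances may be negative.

Answer: -572 16 291 476 -211

Derivation:
After txn 1 (Dr Inventory, Cr Receivables, amount 16): Inventory=16 Receivables=-16
After txn 2 (Dr Receivables, Cr Cash, amount 217): Cash=-217 Inventory=16 Receivables=201
After txn 3 (Dr Loans, Cr Payables, amount 19): Cash=-217 Inventory=16 Loans=19 Payables=-19 Receivables=201
After txn 4 (Dr Loans, Cr Cash, amount 271): Cash=-488 Inventory=16 Loans=290 Payables=-19 Receivables=201
After txn 5 (Dr Loans, Cr Receivables, amount 412): Cash=-488 Inventory=16 Loans=702 Payables=-19 Receivables=-211
After txn 6 (Dr Cash, Cr Payables, amount 91): Cash=-397 Inventory=16 Loans=702 Payables=-110 Receivables=-211
After txn 7 (Dr Payables, Cr Cash, amount 175): Cash=-572 Inventory=16 Loans=702 Payables=65 Receivables=-211
After txn 8 (Dr Payables, Cr Loans, amount 411): Cash=-572 Inventory=16 Loans=291 Payables=476 Receivables=-211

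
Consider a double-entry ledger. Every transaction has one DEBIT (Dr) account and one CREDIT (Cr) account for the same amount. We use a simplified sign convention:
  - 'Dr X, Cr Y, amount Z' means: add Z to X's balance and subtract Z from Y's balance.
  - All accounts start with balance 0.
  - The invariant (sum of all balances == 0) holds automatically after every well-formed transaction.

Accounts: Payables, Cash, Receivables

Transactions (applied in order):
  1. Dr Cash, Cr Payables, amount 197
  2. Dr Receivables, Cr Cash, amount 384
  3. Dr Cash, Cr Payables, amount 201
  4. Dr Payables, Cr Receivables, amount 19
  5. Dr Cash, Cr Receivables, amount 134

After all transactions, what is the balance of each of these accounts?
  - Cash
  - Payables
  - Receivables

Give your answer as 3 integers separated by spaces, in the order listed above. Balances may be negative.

After txn 1 (Dr Cash, Cr Payables, amount 197): Cash=197 Payables=-197
After txn 2 (Dr Receivables, Cr Cash, amount 384): Cash=-187 Payables=-197 Receivables=384
After txn 3 (Dr Cash, Cr Payables, amount 201): Cash=14 Payables=-398 Receivables=384
After txn 4 (Dr Payables, Cr Receivables, amount 19): Cash=14 Payables=-379 Receivables=365
After txn 5 (Dr Cash, Cr Receivables, amount 134): Cash=148 Payables=-379 Receivables=231

Answer: 148 -379 231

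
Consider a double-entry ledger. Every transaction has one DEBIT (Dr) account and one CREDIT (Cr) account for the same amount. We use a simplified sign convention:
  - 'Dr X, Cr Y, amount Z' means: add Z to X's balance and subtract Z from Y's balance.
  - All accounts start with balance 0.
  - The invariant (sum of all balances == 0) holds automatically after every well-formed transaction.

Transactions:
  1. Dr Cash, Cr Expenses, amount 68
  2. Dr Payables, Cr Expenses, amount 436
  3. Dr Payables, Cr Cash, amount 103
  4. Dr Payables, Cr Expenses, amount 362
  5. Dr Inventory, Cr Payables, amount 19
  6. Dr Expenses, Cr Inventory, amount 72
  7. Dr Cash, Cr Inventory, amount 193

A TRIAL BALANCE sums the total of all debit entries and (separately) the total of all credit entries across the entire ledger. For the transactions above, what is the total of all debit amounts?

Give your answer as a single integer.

Answer: 1253

Derivation:
Txn 1: debit+=68
Txn 2: debit+=436
Txn 3: debit+=103
Txn 4: debit+=362
Txn 5: debit+=19
Txn 6: debit+=72
Txn 7: debit+=193
Total debits = 1253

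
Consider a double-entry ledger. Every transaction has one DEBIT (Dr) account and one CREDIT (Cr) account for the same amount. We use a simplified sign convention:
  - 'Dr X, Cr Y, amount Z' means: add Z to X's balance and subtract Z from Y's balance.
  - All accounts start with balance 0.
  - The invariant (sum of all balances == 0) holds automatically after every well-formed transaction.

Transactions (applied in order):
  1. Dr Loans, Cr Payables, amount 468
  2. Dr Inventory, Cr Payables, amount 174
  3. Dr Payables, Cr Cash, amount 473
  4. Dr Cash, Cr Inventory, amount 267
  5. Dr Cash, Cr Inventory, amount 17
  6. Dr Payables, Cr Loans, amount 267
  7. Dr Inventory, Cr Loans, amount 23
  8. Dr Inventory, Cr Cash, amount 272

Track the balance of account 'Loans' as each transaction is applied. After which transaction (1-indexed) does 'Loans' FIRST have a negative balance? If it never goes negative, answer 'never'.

Answer: never

Derivation:
After txn 1: Loans=468
After txn 2: Loans=468
After txn 3: Loans=468
After txn 4: Loans=468
After txn 5: Loans=468
After txn 6: Loans=201
After txn 7: Loans=178
After txn 8: Loans=178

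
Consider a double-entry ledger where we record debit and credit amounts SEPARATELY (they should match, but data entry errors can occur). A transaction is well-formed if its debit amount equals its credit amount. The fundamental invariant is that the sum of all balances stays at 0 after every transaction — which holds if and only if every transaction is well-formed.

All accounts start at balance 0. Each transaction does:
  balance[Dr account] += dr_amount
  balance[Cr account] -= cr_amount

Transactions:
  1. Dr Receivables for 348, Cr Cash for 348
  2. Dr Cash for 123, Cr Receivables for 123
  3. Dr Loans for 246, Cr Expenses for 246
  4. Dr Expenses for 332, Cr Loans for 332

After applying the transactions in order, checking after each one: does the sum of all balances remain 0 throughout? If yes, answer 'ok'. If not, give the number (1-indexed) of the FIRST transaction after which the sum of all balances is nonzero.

After txn 1: dr=348 cr=348 sum_balances=0
After txn 2: dr=123 cr=123 sum_balances=0
After txn 3: dr=246 cr=246 sum_balances=0
After txn 4: dr=332 cr=332 sum_balances=0

Answer: ok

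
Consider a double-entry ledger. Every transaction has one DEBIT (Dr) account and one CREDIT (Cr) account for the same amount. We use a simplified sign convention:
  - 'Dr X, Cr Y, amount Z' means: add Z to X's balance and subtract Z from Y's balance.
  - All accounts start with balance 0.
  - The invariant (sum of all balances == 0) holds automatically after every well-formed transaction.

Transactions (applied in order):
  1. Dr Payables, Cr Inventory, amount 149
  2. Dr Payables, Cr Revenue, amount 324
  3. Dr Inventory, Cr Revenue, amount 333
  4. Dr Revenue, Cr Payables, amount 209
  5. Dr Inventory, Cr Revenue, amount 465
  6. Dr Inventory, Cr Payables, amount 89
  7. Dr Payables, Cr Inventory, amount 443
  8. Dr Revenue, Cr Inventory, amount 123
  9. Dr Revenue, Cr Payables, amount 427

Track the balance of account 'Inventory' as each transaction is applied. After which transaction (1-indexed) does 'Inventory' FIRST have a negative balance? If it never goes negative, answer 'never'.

Answer: 1

Derivation:
After txn 1: Inventory=-149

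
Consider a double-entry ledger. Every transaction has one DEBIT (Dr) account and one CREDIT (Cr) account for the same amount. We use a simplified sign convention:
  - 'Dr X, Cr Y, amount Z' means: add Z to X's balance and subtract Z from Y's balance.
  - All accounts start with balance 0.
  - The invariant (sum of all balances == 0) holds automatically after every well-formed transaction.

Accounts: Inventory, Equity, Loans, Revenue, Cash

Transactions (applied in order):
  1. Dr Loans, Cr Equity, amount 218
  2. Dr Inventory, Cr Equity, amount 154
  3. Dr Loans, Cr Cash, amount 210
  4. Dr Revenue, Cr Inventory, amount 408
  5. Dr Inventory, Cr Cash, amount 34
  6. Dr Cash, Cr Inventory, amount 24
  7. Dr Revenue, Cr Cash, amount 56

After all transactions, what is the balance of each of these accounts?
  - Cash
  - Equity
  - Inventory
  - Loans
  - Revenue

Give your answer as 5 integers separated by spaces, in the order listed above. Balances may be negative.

Answer: -276 -372 -244 428 464

Derivation:
After txn 1 (Dr Loans, Cr Equity, amount 218): Equity=-218 Loans=218
After txn 2 (Dr Inventory, Cr Equity, amount 154): Equity=-372 Inventory=154 Loans=218
After txn 3 (Dr Loans, Cr Cash, amount 210): Cash=-210 Equity=-372 Inventory=154 Loans=428
After txn 4 (Dr Revenue, Cr Inventory, amount 408): Cash=-210 Equity=-372 Inventory=-254 Loans=428 Revenue=408
After txn 5 (Dr Inventory, Cr Cash, amount 34): Cash=-244 Equity=-372 Inventory=-220 Loans=428 Revenue=408
After txn 6 (Dr Cash, Cr Inventory, amount 24): Cash=-220 Equity=-372 Inventory=-244 Loans=428 Revenue=408
After txn 7 (Dr Revenue, Cr Cash, amount 56): Cash=-276 Equity=-372 Inventory=-244 Loans=428 Revenue=464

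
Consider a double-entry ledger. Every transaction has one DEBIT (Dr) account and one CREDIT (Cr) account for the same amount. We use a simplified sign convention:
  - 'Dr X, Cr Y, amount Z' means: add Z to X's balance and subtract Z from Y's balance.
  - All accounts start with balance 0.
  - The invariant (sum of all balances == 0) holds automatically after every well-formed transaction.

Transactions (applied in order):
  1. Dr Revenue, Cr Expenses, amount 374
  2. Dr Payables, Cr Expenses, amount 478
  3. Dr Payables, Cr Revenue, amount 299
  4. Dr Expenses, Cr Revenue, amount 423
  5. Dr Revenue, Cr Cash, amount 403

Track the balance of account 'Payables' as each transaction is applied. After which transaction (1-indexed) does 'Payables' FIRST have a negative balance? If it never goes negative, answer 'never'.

Answer: never

Derivation:
After txn 1: Payables=0
After txn 2: Payables=478
After txn 3: Payables=777
After txn 4: Payables=777
After txn 5: Payables=777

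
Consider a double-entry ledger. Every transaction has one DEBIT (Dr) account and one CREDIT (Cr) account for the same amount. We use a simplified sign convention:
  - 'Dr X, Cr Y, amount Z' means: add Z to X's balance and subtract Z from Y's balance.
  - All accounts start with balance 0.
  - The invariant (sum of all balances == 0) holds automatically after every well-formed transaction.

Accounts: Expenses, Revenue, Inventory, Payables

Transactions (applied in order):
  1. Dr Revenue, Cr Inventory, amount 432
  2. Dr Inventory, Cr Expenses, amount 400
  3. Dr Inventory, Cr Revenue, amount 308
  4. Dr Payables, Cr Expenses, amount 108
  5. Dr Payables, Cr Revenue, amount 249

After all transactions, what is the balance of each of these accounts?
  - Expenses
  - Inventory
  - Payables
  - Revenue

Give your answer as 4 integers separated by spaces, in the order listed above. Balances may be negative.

Answer: -508 276 357 -125

Derivation:
After txn 1 (Dr Revenue, Cr Inventory, amount 432): Inventory=-432 Revenue=432
After txn 2 (Dr Inventory, Cr Expenses, amount 400): Expenses=-400 Inventory=-32 Revenue=432
After txn 3 (Dr Inventory, Cr Revenue, amount 308): Expenses=-400 Inventory=276 Revenue=124
After txn 4 (Dr Payables, Cr Expenses, amount 108): Expenses=-508 Inventory=276 Payables=108 Revenue=124
After txn 5 (Dr Payables, Cr Revenue, amount 249): Expenses=-508 Inventory=276 Payables=357 Revenue=-125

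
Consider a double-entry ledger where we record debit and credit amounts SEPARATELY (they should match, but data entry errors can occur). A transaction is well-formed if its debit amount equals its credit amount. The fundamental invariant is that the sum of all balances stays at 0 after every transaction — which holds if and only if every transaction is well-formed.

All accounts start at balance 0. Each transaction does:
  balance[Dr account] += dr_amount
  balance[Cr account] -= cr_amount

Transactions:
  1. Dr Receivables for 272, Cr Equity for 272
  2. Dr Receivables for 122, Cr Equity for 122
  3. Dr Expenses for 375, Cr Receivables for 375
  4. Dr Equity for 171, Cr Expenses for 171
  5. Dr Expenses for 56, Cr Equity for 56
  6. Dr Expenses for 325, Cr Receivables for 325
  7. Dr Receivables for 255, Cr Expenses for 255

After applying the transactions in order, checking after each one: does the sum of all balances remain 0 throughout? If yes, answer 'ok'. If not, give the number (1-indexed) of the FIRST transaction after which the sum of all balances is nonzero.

Answer: ok

Derivation:
After txn 1: dr=272 cr=272 sum_balances=0
After txn 2: dr=122 cr=122 sum_balances=0
After txn 3: dr=375 cr=375 sum_balances=0
After txn 4: dr=171 cr=171 sum_balances=0
After txn 5: dr=56 cr=56 sum_balances=0
After txn 6: dr=325 cr=325 sum_balances=0
After txn 7: dr=255 cr=255 sum_balances=0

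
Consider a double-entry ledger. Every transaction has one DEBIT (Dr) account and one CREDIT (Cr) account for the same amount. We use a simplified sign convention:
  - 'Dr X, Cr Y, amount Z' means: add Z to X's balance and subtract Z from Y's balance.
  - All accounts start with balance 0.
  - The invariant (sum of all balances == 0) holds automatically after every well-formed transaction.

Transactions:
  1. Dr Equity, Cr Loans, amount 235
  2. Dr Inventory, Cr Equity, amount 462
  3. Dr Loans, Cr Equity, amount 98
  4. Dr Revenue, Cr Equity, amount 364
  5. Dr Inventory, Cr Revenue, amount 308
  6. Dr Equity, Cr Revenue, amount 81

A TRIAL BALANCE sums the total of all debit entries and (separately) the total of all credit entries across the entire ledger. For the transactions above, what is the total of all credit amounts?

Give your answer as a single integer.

Txn 1: credit+=235
Txn 2: credit+=462
Txn 3: credit+=98
Txn 4: credit+=364
Txn 5: credit+=308
Txn 6: credit+=81
Total credits = 1548

Answer: 1548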